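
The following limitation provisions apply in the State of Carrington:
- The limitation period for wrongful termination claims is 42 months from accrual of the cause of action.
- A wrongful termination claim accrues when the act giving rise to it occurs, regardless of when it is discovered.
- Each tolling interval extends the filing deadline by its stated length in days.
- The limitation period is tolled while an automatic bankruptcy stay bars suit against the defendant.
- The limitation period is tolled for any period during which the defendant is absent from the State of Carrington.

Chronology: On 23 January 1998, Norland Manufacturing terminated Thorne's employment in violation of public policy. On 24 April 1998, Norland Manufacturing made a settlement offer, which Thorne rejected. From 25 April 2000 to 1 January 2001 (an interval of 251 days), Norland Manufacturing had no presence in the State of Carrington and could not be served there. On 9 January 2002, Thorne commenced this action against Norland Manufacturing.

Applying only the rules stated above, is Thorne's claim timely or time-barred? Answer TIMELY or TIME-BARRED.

TIMELY

The limitation period began to run on 23 January 1998.
42 months from 23 January 1998 is 23 July 2001.
The period was tolled for 251 days by the defendant's absence from the jurisdiction (25 April 2000 to 1 January 2001), pushing the deadline to 31 March 2002.
Nothing else in the chronology tolls or restarts the period.
The 9 January 2002 filing precedes the 31 March 2002 deadline; the claim is timely.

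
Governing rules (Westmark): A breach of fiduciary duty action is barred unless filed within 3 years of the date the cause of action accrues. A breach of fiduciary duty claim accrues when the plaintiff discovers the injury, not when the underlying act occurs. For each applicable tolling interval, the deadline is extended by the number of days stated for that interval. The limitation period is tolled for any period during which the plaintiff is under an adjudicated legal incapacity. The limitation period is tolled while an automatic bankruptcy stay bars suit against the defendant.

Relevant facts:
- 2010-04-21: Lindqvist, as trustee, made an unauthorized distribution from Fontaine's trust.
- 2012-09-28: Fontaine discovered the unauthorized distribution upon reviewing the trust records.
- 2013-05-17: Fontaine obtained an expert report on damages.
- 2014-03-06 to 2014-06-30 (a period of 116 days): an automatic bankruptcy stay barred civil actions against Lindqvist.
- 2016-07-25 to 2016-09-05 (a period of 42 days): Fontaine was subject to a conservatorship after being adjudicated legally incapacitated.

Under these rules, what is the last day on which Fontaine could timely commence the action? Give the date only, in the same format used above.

Under the discovery rule, the claim accrued on 2012-09-28, when Fontaine discovered the injury — not on the 2010-04-21 date of the underlying act.
Adding the 3 years base period to 2012-09-28 gives a deadline of 2015-09-28, before any tolling.
Because the automatic bankruptcy stay ran from 2014-03-06 to 2014-06-30, the deadline is extended by 116 days to 2016-01-22.
The plaintiff's legal incapacity from 2016-07-25 to 2016-09-05 began after the period had already run on 2016-01-22, so it has no tolling effect.
Nothing else in the chronology tolls or restarts the period.

2016-01-22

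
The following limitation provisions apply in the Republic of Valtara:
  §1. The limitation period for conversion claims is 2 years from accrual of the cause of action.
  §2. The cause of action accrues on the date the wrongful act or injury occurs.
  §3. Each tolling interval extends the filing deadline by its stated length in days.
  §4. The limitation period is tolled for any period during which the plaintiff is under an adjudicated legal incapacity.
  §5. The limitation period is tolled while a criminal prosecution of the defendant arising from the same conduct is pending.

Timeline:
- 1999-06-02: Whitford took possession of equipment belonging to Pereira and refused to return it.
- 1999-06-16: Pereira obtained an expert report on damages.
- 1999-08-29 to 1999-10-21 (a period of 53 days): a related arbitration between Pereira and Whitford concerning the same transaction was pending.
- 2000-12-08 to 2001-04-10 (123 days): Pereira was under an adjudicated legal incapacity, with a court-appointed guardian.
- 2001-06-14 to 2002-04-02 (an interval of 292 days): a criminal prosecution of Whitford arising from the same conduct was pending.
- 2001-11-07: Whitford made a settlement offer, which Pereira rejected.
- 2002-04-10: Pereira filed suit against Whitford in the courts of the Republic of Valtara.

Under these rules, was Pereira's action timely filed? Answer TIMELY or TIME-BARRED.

TIMELY

The claim accrued on 1999-06-02, when the wrongful act occurred.
Adding the 2 years base period to 1999-06-02 gives a deadline of 2001-06-02, before any tolling.
Because the plaintiff's legal incapacity ran from 2000-12-08 to 2001-04-10, the deadline is extended by 123 days to 2001-10-03.
Because the pending criminal prosecution ran from 2001-06-14 to 2002-04-02, the deadline is extended by 292 days to 2002-07-22.
The pending related arbitration from 1999-08-29 to 1999-10-21 does not toll the period, because no stated rule makes a pending arbitration a tolling event.
None of the other events listed affects the running of the period under the stated rules.
Filing on 2002-04-10 beat the 2002-07-22 deadline — the action is timely.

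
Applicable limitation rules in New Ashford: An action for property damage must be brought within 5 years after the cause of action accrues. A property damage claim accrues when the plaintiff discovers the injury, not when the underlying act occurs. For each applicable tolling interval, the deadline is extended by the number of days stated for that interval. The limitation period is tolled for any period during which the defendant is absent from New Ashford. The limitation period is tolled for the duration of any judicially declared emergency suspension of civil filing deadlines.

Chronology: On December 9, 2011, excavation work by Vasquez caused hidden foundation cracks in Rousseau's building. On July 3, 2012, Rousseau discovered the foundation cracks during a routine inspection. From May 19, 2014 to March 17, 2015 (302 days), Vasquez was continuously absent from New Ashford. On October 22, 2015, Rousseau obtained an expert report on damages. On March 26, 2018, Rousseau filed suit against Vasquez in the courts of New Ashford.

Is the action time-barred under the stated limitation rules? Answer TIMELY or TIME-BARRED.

Under the discovery rule, the claim accrued on July 3, 2012, when Rousseau discovered the injury — not on the December 9, 2011 date of the underlying act.
5 years from July 3, 2012 is July 3, 2017.
The period was tolled for 302 days by the defendant's absence from the jurisdiction (May 19, 2014 to March 17, 2015), pushing the deadline to May 1, 2018.
Nothing else in the chronology tolls or restarts the period.
Filing on March 26, 2018 beat the May 1, 2018 deadline — the action is timely.

TIMELY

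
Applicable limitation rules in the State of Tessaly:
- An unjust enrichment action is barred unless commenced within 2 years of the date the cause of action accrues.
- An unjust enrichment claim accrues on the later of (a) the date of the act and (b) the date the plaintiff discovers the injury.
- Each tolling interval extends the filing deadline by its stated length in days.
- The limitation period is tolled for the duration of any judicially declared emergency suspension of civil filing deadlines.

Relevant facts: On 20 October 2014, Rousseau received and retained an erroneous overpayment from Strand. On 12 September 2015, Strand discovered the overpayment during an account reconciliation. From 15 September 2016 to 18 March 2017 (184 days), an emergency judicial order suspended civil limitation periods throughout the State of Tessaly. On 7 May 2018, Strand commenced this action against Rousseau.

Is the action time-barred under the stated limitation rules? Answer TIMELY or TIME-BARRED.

TIME-BARRED

Because discovery on 12 September 2015 post-dates the 20 October 2014 act, accrual under the later-of rule falls on 12 September 2015.
Adding the 2 years base period to 12 September 2015 gives a deadline of 12 September 2017, before any tolling.
The period was tolled for 184 days by the emergency suspension of filing deadlines (15 September 2016 to 18 March 2017), pushing the deadline to 15 March 2018.
Strand filed on 7 May 2018, after the 15 March 2018 deadline, so the action is time-barred.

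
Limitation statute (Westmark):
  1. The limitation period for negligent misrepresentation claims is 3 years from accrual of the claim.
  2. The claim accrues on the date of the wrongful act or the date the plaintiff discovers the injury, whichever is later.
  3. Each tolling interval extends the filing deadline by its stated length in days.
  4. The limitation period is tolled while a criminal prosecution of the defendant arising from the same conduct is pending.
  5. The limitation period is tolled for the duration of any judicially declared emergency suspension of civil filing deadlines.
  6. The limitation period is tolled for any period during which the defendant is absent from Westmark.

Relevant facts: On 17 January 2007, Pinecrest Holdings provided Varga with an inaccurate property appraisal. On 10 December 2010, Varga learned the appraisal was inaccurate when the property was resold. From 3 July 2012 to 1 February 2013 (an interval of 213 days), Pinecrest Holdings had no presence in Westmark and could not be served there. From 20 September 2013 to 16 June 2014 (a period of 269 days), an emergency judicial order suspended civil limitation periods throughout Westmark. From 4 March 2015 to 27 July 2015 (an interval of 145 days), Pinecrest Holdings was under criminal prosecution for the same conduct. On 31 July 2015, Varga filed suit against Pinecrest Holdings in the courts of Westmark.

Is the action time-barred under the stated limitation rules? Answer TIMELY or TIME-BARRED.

Taking the later of the act (17 January 2007) and discovery (10 December 2010), the claim accrued on 10 December 2010.
3 years from 10 December 2010 is 10 December 2013.
The period was tolled for 213 days by the defendant's absence from the jurisdiction (3 July 2012 to 1 February 2013), pushing the deadline to 11 July 2014.
The emergency suspension of filing deadlines from 20 September 2013 to 16 June 2014 tolled the period for 269 days, extending the deadline to 6 April 2015.
The pending criminal prosecution from 4 March 2015 to 27 July 2015 tolled the period for 145 days, extending the deadline to 29 August 2015.
The 31 July 2015 filing precedes the 29 August 2015 deadline; the claim is timely.

TIMELY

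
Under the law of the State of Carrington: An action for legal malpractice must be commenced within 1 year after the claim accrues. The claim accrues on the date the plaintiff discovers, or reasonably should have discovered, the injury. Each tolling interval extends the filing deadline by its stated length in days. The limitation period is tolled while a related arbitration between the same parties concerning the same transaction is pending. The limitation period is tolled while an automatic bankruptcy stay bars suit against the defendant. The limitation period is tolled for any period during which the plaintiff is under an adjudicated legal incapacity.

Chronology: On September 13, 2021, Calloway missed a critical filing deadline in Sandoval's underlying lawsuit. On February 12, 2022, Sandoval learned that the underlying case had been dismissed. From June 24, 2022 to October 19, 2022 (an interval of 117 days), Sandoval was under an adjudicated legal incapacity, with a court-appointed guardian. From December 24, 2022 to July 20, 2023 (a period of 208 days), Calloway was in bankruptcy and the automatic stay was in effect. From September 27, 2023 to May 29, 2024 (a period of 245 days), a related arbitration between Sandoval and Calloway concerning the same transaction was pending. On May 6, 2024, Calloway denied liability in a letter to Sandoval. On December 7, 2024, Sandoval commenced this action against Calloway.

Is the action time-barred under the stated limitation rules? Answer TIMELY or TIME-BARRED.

TIME-BARRED

Under the discovery rule, the claim accrued on February 12, 2022, when Sandoval discovered the injury — not on the September 13, 2021 date of the underlying act.
Adding the 1 year base period to February 12, 2022 gives a deadline of February 12, 2023, before any tolling.
Because the plaintiff's legal incapacity ran from June 24, 2022 to October 19, 2022, the deadline is extended by 117 days to June 9, 2023.
The automatic bankruptcy stay from December 24, 2022 to July 20, 2023 tolled the period for 208 days, extending the deadline to January 3, 2024.
Because the pending related arbitration ran from September 27, 2023 to May 29, 2024, the deadline is extended by 245 days to September 4, 2024.
Nothing else in the chronology tolls or restarts the period.
The December 7, 2024 filing falls after the September 4, 2024 deadline; the claim is time-barred.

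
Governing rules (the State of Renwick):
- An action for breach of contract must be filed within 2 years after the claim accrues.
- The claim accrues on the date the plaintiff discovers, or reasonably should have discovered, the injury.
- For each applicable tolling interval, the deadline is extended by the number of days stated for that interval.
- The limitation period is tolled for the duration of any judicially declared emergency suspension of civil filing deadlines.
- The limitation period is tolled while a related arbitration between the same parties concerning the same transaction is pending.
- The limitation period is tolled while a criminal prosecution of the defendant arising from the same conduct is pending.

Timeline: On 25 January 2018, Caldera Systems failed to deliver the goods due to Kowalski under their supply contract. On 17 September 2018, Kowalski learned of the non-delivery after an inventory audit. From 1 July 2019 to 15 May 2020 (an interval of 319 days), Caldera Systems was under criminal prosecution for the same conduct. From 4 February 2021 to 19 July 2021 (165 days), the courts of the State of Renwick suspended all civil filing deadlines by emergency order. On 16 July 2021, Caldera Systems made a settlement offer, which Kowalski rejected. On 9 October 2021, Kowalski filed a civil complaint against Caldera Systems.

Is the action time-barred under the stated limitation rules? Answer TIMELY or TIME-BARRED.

Under the discovery rule, the claim accrued on 17 September 2018, when Kowalski discovered the injury — not on the 25 January 2018 date of the underlying act.
Adding the 2 years base period to 17 September 2018 gives a deadline of 17 September 2020, before any tolling.
Because the pending criminal prosecution ran from 1 July 2019 to 15 May 2020, the deadline is extended by 319 days to 2 August 2021.
The emergency suspension of filing deadlines from 4 February 2021 to 19 July 2021 tolled the period for 165 days, extending the deadline to 14 January 2022.
None of the other events listed affects the running of the period under the stated rules.
Kowalski filed on 9 October 2021, before the 14 January 2022 deadline, so the action is timely.

TIMELY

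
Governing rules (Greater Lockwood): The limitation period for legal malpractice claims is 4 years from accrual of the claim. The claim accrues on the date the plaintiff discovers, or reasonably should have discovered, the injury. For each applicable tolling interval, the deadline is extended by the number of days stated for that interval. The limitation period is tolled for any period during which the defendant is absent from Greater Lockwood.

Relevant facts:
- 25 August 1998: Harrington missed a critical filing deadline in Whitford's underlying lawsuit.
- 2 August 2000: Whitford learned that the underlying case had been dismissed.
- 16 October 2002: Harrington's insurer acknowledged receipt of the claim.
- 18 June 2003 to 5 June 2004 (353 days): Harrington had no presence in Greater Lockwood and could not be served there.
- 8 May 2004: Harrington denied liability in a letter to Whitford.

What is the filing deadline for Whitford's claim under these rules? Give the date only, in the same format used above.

Under the discovery rule, the claim accrued on 2 August 2000, when Whitford discovered the injury — not on the 25 August 1998 date of the underlying act.
The untolled deadline — 4 years after 2 August 2000 — is 2 August 2004.
The period was tolled for 353 days by the defendant's absence from the jurisdiction (18 June 2003 to 5 June 2004), pushing the deadline to 21 July 2005.
Nothing else in the chronology tolls or restarts the period.

21 July 2005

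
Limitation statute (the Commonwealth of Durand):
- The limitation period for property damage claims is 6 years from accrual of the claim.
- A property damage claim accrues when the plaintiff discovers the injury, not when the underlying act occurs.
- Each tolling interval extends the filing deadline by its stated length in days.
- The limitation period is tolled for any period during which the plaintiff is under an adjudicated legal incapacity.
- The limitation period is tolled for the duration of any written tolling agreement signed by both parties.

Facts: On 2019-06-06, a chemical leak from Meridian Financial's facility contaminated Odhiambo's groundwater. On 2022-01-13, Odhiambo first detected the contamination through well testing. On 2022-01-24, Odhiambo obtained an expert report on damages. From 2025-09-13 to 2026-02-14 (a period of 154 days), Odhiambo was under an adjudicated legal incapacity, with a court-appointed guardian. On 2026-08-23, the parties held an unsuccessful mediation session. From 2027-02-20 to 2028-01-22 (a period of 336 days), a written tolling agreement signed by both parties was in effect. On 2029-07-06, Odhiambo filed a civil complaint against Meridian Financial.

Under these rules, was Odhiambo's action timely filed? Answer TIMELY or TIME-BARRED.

Under the discovery rule, the claim accrued on 2022-01-13, when Odhiambo discovered the injury — not on the 2019-06-06 date of the underlying act.
The untolled deadline — 6 years after 2022-01-13 — is 2028-01-13.
Because the plaintiff's legal incapacity ran from 2025-09-13 to 2026-02-14, the deadline is extended by 154 days to 2028-06-15.
The period was tolled for 336 days by the written tolling agreement (2027-02-20 to 2028-01-22), pushing the deadline to 2029-05-17.
None of the other events listed affects the running of the period under the stated rules.
Odhiambo filed on 2029-07-06, after the 2029-05-17 deadline, so the action is time-barred.

TIME-BARRED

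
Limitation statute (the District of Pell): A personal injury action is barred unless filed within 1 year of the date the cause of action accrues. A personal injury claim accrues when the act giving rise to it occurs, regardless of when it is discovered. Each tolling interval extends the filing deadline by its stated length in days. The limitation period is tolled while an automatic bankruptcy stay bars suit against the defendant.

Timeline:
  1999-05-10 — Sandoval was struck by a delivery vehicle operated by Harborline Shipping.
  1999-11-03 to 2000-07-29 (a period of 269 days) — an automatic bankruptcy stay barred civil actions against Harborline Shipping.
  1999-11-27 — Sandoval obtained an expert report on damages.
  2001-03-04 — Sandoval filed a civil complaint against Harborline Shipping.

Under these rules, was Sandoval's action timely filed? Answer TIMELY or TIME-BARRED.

The limitation period began to run on 1999-05-10.
The untolled deadline — 1 year after 1999-05-10 — is 2000-05-10.
The period was tolled for 269 days by the automatic bankruptcy stay (1999-11-03 to 2000-07-29), pushing the deadline to 2001-02-03.
The other events in the timeline have no effect on the limitation period under the stated rules.
Filing on 2001-03-04 missed the 2001-02-03 deadline — the action is time-barred.

TIME-BARRED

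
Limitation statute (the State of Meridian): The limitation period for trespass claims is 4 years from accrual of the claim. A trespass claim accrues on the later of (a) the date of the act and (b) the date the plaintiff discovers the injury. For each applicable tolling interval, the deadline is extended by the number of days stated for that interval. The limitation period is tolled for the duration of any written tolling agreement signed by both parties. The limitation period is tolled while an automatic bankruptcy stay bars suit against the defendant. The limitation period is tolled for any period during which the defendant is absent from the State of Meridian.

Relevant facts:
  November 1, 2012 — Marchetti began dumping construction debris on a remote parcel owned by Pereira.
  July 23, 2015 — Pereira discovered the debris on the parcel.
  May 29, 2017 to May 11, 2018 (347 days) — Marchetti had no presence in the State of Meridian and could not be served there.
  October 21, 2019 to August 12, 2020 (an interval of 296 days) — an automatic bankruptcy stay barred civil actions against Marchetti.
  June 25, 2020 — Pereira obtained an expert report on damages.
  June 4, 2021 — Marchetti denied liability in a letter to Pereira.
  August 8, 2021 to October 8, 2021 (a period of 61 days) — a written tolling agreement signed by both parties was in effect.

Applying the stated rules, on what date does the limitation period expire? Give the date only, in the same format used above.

April 26, 2021

The claim accrued on July 23, 2015 — the later of the November 1, 2012 act and the July 23, 2015 discovery.
The untolled deadline — 4 years after July 23, 2015 — is July 23, 2019.
The defendant's absence from the jurisdiction from May 29, 2017 to May 11, 2018 tolled the period for 347 days, extending the deadline to July 4, 2020.
The period was tolled for 296 days by the automatic bankruptcy stay (October 21, 2019 to August 12, 2020), pushing the deadline to April 26, 2021.
The written tolling agreement starting August 8, 2021 came too late — the period had run on April 26, 2021 — and so does not extend the deadline.
The other events in the timeline have no effect on the limitation period under the stated rules.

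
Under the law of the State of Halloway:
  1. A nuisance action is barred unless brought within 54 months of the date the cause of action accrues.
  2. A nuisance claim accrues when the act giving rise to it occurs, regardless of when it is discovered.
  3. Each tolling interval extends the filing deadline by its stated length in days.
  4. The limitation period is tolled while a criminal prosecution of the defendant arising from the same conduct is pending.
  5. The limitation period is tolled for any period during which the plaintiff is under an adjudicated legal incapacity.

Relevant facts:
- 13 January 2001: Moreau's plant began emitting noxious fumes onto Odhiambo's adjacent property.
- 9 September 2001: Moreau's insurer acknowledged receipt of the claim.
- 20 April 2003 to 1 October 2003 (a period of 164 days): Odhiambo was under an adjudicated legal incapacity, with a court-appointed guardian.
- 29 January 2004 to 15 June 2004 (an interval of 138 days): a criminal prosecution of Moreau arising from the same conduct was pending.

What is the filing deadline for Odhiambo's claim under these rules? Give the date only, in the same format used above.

The cause of action accrued on 13 January 2001, the date of the act.
The untolled deadline — 54 months after 13 January 2001 — is 13 July 2005.
Because the plaintiff's legal incapacity ran from 20 April 2003 to 1 October 2003, the deadline is extended by 164 days to 24 December 2005.
The period was tolled for 138 days by the pending criminal prosecution (29 January 2004 to 15 June 2004), pushing the deadline to 11 May 2006.
The other events in the timeline have no effect on the limitation period under the stated rules.

11 May 2006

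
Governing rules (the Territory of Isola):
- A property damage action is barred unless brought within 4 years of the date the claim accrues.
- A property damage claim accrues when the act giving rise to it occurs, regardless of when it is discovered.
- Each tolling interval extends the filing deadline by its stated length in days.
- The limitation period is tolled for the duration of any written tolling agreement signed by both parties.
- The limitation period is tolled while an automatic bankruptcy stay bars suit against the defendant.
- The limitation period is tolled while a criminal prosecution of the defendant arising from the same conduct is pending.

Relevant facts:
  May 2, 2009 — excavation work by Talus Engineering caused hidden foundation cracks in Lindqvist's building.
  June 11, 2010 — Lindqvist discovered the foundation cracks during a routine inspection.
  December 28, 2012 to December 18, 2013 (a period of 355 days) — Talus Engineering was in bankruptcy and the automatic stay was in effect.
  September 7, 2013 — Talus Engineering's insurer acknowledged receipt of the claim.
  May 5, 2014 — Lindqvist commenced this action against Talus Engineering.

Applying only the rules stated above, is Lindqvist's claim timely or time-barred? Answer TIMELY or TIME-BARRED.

Because the rule ties accrual to occurrence, the claim accrued on May 2, 2009, not on the June 11, 2010 discovery date.
The untolled deadline — 4 years after May 2, 2009 — is May 2, 2013.
Because the automatic bankruptcy stay ran from December 28, 2012 to December 18, 2013, the deadline is extended by 355 days to April 22, 2014.
None of the other events listed affects the running of the period under the stated rules.
Lindqvist filed on May 5, 2014, after the April 22, 2014 deadline, so the action is time-barred.

TIME-BARRED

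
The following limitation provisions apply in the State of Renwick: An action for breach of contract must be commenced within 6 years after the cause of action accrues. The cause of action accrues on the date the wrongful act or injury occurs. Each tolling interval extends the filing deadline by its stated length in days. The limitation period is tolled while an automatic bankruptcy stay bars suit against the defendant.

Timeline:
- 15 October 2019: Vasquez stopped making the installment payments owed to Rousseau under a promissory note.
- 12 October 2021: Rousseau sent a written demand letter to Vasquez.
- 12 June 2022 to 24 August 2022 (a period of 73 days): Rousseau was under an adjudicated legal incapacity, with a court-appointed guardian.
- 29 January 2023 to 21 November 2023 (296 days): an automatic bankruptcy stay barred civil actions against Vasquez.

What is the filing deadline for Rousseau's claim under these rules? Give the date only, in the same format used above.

The claim accrued on 15 October 2019, when the wrongful act occurred.
6 years from 15 October 2019 is 15 October 2025.
The automatic bankruptcy stay from 29 January 2023 to 21 November 2023 tolled the period for 296 days, extending the deadline to 7 August 2026.
The plaintiff's legal incapacity from 12 June 2022 to 24 August 2022 does not toll the period, because no stated rule makes the plaintiff's incapacity a tolling event.
None of the other events listed affects the running of the period under the stated rules.

7 August 2026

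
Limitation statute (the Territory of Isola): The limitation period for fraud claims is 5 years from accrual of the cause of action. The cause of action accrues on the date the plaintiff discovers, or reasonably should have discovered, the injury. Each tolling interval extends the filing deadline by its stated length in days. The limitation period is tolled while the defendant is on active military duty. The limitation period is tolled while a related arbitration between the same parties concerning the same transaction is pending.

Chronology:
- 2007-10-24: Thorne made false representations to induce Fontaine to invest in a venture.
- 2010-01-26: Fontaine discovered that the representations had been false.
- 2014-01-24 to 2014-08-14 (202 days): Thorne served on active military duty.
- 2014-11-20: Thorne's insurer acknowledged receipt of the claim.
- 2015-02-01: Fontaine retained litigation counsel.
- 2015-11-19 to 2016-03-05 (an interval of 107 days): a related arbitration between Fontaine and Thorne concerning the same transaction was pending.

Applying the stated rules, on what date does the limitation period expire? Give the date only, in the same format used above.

2015-08-16

Accrual is tied to discovery, so the period began on 2010-01-26 rather than on 2007-10-24 when the act occurred.
The untolled deadline — 5 years after 2010-01-26 — is 2015-01-26.
The period was tolled for 202 days by the defendant's active military service (2014-01-24 to 2014-08-14), pushing the deadline to 2015-08-16.
The pending related arbitration starting 2015-11-19 came too late — the period had run on 2015-08-16 — and so does not extend the deadline.
Nothing else in the chronology tolls or restarts the period.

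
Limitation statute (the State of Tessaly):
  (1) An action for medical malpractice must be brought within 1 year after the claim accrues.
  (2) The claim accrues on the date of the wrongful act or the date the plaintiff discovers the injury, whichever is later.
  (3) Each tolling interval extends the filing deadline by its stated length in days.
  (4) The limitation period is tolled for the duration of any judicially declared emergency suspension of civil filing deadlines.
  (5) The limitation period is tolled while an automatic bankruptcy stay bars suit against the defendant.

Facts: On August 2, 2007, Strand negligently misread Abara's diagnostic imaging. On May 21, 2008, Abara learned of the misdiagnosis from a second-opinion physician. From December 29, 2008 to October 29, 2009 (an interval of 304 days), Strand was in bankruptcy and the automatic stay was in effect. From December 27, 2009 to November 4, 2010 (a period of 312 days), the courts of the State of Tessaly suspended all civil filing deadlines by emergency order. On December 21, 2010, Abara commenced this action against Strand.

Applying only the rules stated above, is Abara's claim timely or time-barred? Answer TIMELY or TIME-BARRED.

Because discovery on May 21, 2008 post-dates the August 2, 2007 act, accrual under the later-of rule falls on May 21, 2008.
Adding the 1 year base period to May 21, 2008 gives a deadline of May 21, 2009, before any tolling.
The automatic bankruptcy stay from December 29, 2008 to October 29, 2009 tolled the period for 304 days, extending the deadline to March 21, 2010.
The period was tolled for 312 days by the emergency suspension of filing deadlines (December 27, 2009 to November 4, 2010), pushing the deadline to January 27, 2011.
The December 21, 2010 filing precedes the January 27, 2011 deadline; the claim is timely.

TIMELY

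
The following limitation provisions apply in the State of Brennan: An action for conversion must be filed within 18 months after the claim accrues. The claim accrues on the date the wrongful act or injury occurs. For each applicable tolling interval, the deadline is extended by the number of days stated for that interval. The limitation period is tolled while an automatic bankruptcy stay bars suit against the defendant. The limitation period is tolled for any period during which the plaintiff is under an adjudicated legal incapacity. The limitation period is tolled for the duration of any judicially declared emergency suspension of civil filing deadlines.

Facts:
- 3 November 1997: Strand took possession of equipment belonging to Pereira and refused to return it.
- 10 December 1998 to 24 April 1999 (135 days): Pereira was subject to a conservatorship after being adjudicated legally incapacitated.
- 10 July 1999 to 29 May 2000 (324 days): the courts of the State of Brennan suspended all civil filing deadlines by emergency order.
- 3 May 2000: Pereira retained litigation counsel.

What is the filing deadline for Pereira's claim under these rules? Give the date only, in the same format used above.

The claim accrued on 3 November 1997, the date of the act.
Adding the 18 months base period to 3 November 1997 gives a deadline of 3 May 1999, before any tolling.
The plaintiff's legal incapacity from 10 December 1998 to 24 April 1999 tolled the period for 135 days, extending the deadline to 15 September 1999.
The period was tolled for 324 days by the emergency suspension of filing deadlines (10 July 1999 to 29 May 2000), pushing the deadline to 4 August 2000.
Nothing else in the chronology tolls or restarts the period.

4 August 2000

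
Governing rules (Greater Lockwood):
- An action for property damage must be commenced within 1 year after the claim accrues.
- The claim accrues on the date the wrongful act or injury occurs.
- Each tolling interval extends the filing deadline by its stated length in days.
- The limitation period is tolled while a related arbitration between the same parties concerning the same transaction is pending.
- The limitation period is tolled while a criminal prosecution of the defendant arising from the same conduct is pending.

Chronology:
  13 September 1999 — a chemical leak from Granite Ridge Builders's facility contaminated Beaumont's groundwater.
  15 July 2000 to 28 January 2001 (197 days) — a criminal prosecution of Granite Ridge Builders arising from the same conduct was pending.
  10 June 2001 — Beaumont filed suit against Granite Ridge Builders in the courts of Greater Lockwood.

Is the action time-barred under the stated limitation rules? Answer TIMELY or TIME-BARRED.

TIME-BARRED

The claim accrued on 13 September 1999, the date of the act.
Adding the 1 year base period to 13 September 1999 gives a deadline of 13 September 2000, before any tolling.
The pending criminal prosecution from 15 July 2000 to 28 January 2001 tolled the period for 197 days, extending the deadline to 29 March 2001.
Filing on 10 June 2001 missed the 29 March 2001 deadline — the action is time-barred.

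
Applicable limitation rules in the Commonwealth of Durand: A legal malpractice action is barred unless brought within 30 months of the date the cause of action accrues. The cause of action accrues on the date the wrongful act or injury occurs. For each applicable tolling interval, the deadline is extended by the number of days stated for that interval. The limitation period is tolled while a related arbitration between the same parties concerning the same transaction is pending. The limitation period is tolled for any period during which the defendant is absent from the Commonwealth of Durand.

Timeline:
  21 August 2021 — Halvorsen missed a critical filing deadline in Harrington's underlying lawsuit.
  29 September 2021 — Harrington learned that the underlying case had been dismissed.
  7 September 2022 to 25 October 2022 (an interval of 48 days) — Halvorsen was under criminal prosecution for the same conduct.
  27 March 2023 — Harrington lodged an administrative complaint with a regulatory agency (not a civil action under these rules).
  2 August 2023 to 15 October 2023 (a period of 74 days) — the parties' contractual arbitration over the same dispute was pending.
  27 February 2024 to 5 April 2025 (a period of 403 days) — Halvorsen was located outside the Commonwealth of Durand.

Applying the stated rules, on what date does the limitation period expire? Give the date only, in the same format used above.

The claim accrued on 21 August 2021, when the wrongful act occurred; under the stated occurrence rule the 29 September 2021 discovery does not delay accrual.
The untolled deadline — 30 months after 21 August 2021 — is 21 February 2024.
Because the pending related arbitration ran from 2 August 2023 to 15 October 2023, the deadline is extended by 74 days to 5 May 2024.
The defendant's absence from the jurisdiction from 27 February 2024 to 5 April 2025 tolled the period for 403 days, extending the deadline to 12 June 2025.
Although a criminal prosecution ran from 7 September 2022 to 25 October 2022, the stated rules do not make that a tolling event, so it is disregarded.
Nothing else in the chronology tolls or restarts the period.

12 June 2025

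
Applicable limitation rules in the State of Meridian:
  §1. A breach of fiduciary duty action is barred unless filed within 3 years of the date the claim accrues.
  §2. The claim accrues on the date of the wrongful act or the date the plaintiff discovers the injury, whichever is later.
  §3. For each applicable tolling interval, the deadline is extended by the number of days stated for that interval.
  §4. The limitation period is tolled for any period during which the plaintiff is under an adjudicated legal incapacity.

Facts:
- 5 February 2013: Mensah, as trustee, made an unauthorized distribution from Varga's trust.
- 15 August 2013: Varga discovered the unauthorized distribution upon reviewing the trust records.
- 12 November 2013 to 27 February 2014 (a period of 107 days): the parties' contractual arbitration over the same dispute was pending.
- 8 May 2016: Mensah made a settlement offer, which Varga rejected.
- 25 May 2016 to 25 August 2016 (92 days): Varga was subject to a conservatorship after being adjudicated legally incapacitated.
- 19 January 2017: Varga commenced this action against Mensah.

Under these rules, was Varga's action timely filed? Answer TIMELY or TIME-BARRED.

TIME-BARRED

Because discovery on 15 August 2013 post-dates the 5 February 2013 act, accrual under the later-of rule falls on 15 August 2013.
3 years from 15 August 2013 is 15 August 2016.
The period was tolled for 92 days by the plaintiff's legal incapacity (25 May 2016 to 25 August 2016), pushing the deadline to 15 November 2016.
No stated provision tolls the period for a pending arbitration, so the interval from 12 November 2013 to 27 February 2014 has no effect on the deadline.
The other events in the timeline have no effect on the limitation period under the stated rules.
Varga filed on 19 January 2017, after the 15 November 2016 deadline, so the action is time-barred.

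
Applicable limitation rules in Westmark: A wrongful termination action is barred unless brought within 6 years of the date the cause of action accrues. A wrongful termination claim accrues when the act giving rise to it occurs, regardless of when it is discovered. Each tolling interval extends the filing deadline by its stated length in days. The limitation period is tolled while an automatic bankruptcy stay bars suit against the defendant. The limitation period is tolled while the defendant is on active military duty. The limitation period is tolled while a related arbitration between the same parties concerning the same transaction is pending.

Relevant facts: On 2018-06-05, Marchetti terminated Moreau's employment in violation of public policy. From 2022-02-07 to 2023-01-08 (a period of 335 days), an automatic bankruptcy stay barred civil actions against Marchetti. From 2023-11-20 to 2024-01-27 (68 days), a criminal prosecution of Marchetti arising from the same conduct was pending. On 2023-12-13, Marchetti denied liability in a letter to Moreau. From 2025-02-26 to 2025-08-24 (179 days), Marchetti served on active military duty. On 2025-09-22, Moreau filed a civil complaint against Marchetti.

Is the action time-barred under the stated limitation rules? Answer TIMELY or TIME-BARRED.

TIMELY

The cause of action accrued on 2018-06-05, the date of the act.
6 years from 2018-06-05 is 2024-06-05.
The automatic bankruptcy stay from 2022-02-07 to 2023-01-08 tolled the period for 335 days, extending the deadline to 2025-05-06.
Because the defendant's active military service ran from 2025-02-26 to 2025-08-24, the deadline is extended by 179 days to 2025-11-01.
No stated provision tolls the period for a criminal prosecution, so the interval from 2023-11-20 to 2024-01-27 has no effect on the deadline.
The other events in the timeline have no effect on the limitation period under the stated rules.
Moreau filed on 2025-09-22, before the 2025-11-01 deadline, so the action is timely.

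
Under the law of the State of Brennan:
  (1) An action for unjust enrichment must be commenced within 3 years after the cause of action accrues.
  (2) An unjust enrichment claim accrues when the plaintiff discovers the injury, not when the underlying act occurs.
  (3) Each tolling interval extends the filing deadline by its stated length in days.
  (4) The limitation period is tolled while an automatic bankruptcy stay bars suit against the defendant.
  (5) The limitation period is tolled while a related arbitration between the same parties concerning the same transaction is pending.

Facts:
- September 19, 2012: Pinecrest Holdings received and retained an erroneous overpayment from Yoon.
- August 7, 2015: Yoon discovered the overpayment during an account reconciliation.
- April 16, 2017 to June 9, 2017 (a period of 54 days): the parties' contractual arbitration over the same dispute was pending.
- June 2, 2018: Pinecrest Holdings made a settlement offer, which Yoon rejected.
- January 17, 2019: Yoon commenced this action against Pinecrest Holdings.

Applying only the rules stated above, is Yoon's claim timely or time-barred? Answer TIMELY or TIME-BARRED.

TIME-BARRED

The claim did not accrue until Yoon discovered the injury on August 7, 2015; the September 19, 2012 act date does not start the clock under the stated rule.
Adding the 3 years base period to August 7, 2015 gives a deadline of August 7, 2018, before any tolling.
The pending related arbitration from April 16, 2017 to June 9, 2017 tolled the period for 54 days, extending the deadline to September 30, 2018.
Nothing else in the chronology tolls or restarts the period.
Yoon filed on January 17, 2019, after the September 30, 2018 deadline, so the action is time-barred.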